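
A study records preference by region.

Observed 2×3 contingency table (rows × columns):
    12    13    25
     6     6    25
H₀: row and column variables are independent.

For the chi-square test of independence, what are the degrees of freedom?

degrees of freedom = 2

df = (r−1)(c−1) = (2−1)·(3−1) = 2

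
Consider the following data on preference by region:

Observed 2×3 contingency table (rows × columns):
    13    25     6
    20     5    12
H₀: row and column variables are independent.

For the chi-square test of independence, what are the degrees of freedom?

df = (r−1)(c−1) = (2−1)·(3−1) = 2

degrees of freedom = 2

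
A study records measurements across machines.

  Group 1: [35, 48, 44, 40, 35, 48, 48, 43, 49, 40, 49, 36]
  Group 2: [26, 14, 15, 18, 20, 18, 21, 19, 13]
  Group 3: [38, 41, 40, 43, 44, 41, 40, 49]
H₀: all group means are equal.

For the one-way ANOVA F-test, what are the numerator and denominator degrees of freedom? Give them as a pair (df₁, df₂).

degrees of freedom = [2, 26]

k = 3 groups, N = 29 total
df = (k−1, N−k) = (3−1, 29−3) = (2, 26)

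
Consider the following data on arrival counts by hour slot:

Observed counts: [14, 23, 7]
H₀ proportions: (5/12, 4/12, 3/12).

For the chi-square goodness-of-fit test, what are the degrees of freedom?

degrees of freedom = 2

df = k − 1 = 3 − 1 = 2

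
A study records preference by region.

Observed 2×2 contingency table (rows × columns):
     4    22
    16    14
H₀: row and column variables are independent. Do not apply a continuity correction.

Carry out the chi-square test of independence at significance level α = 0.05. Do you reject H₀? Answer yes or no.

reject H₀: yes

Row totals [26, 30], col totals [20, 36], n=56
χ² = (4−9.29)²/9.29 + (22−16.71)²/16.71 + (16−10.71)²/10.71 + (14−19.29)²/19.29 = 8.7366
df = 1
p-value (upper-tail) = 0.00312
At α=0.05: p < α → reject H₀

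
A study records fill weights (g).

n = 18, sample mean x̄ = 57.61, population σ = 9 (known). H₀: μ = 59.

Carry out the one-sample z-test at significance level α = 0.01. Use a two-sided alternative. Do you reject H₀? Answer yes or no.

SE = σ/√n = 9/√18 = 2.1213
z = (x̄−μ₀)/SE = (57.61−59)/2.1213 = -0.6553
p-value (two-sided) = 0.51231
At α=0.01: p ≥ α → fail to reject H₀

reject H₀: no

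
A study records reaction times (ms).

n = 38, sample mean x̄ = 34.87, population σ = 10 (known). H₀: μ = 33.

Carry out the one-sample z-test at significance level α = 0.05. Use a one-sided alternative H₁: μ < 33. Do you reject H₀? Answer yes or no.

reject H₀: no

SE = σ/√n = 10/√38 = 1.6222
z = (x̄−μ₀)/SE = (34.87−33)/1.6222 = 1.1527
p-value (one-sided, H₁ less) = 0.87549
At α=0.05: p ≥ α → fail to reject H₀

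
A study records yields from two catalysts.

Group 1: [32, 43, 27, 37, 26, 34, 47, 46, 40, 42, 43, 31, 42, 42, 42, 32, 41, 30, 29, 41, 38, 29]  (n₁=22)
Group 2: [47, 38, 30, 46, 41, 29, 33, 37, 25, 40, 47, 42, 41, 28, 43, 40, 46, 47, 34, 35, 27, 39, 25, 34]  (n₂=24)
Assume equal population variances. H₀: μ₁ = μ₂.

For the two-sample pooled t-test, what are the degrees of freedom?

degrees of freedom = 44

df = n₁ + n₂ − 2 = 22 + 24 − 2 = 44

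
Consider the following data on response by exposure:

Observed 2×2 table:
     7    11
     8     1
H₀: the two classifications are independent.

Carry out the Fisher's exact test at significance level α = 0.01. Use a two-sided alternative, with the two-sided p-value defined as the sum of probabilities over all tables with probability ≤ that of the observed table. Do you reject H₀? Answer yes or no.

Margins: r₁=18, r₂=9, c₁=15, c₂=12, n=27
p_obs = C(18,7)·C(9,8)/C(27,15); sum pmf over tables with pmf ≤ p_obs
p-value (two-sided) = 0.01918
At α=0.01: p ≥ α → fail to reject H₀

reject H₀: no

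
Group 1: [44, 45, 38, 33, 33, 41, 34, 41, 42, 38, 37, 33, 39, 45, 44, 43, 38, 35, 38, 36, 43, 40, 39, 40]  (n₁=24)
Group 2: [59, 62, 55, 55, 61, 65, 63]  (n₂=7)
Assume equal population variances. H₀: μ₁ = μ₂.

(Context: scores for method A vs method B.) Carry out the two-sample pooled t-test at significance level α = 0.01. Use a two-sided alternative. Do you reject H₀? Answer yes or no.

x̄₁=39.125, s₁=3.837, n₁=24
x̄₂=60.000, s₂=3.873, n₂=7
s_p² = [23·3.837² + 6·3.873²]/29 = 14.7802
SE = √(s_p²·(1/24+1/7)) = 1.6515
t = (39.125−60.000)/1.6515 = -12.6404
df = 29
p-value (two-sided) = 0.00000
At α=0.01: p < α → reject H₀

reject H₀: yes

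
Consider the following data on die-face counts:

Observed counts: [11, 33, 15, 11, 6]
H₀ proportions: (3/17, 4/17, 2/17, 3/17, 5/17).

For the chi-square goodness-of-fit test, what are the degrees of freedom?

df = k − 1 = 5 − 1 = 4

degrees of freedom = 4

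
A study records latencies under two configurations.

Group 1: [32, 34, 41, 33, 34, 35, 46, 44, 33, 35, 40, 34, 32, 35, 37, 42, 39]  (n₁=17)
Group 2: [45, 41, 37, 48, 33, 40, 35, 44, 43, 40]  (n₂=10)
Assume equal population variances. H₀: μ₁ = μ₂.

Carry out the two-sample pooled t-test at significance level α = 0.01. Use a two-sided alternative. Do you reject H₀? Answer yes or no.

x̄₁=36.824, s₁=4.362, n₁=17
x̄₂=40.600, s₂=4.648, n₂=10
s_p² = [16·4.362² + 9·4.648²]/25 = 19.9548
SE = √(s_p²·(1/17+1/10)) = 1.7803
t = (36.824−40.600)/1.7803 = -2.1213
df = 25
p-value (two-sided) = 0.04399
At α=0.01: p ≥ α → fail to reject H₀

reject H₀: no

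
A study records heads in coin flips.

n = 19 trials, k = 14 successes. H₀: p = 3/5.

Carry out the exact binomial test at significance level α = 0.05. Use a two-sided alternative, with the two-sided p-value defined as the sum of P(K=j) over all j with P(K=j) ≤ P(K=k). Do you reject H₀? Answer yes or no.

reject H₀: no

Exact binomial: n=19, k=14, p₀=3/5=0.6000
P(X=j) = C(n,j)·p₀^j·(1−p₀)^(n−j); p = Σ P(X=j) over j with P(X=j) ≤ P(X=14)
p-value (two-sided) = 0.25140
At α=0.05: p ≥ α → fail to reject H₀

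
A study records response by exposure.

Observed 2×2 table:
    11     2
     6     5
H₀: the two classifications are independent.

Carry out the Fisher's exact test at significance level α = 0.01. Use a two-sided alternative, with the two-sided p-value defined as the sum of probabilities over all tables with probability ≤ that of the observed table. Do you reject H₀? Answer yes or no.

reject H₀: no

Margins: r₁=13, r₂=11, c₁=17, c₂=7, n=24
p_obs = C(13,11)·C(11,6)/C(24,17); sum pmf over tables with pmf ≤ p_obs
p-value (two-sided) = 0.18192
At α=0.01: p ≥ α → fail to reject H₀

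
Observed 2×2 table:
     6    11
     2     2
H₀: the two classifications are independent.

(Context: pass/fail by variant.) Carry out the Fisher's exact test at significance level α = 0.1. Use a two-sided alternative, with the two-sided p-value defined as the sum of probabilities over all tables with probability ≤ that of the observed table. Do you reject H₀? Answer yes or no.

reject H₀: no

Margins: r₁=17, r₂=4, c₁=8, c₂=13, n=21
p_obs = C(17,6)·C(4,2)/C(21,8); sum pmf over tables with pmf ≤ p_obs
p-value (two-sided) = 0.61771
At α=0.1: p ≥ α → fail to reject H₀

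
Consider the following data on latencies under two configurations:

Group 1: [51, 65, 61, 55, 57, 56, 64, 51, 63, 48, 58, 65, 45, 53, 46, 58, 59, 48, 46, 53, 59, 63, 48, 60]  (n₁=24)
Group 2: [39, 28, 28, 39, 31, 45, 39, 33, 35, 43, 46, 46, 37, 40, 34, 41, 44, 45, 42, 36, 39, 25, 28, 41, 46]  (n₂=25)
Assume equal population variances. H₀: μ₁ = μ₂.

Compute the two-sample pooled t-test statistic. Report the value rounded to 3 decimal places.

x̄₁=55.500, s₁=6.487, n₁=24
x̄₂=38.000, s₂=6.344, n₂=25
s_p² = [23·6.487² + 24·6.344²]/47 = 41.1489
SE = √(s_p²·(1/24+1/25)) = 1.8332
t = (55.500−38.000)/1.8332 = 9.5463
df = 47

test statistic = 9.546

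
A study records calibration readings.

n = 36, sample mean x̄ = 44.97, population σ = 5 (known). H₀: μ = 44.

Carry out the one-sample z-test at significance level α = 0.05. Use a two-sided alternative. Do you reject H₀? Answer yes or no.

reject H₀: no

SE = σ/√n = 5/√36 = 0.8333
z = (x̄−μ₀)/SE = (44.97−44)/0.8333 = 1.1640
p-value (two-sided) = 0.24442
At α=0.05: p ≥ α → fail to reject H₀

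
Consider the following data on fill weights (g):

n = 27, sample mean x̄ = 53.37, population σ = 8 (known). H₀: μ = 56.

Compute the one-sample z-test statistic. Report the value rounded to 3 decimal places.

test statistic = -1.708

SE = σ/√n = 8/√27 = 1.5396
z = (x̄−μ₀)/SE = (53.37−56)/1.5396 = -1.7082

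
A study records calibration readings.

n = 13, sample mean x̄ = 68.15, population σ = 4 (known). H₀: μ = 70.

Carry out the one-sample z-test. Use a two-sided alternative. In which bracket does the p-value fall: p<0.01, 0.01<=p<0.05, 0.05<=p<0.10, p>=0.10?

SE = σ/√n = 4/√13 = 1.1094
z = (x̄−μ₀)/SE = (68.15−70)/1.1094 = -1.6676
p-value (two-sided) = 0.09540
→ bracket: 0.05<=p<0.10

p-value bracket: 0.05<=p<0.10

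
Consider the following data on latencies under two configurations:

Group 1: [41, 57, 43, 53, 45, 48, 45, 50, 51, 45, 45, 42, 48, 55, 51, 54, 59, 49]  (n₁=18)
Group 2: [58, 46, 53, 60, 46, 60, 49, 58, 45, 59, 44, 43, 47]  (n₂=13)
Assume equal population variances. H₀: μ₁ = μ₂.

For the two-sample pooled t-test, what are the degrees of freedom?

df = n₁ + n₂ − 2 = 18 + 13 − 2 = 29

degrees of freedom = 29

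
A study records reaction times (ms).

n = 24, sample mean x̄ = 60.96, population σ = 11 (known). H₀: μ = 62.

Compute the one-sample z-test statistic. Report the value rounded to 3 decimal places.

test statistic = -0.463

SE = σ/√n = 11/√24 = 2.2454
z = (x̄−μ₀)/SE = (60.96−62)/2.2454 = -0.4632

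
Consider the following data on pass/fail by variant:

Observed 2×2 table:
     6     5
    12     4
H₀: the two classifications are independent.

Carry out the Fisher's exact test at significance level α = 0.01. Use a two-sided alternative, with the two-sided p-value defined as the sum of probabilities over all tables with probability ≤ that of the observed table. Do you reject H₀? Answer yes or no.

Margins: r₁=11, r₂=16, c₁=18, c₂=9, n=27
p_obs = C(11,6)·C(16,12)/C(27,18); sum pmf over tables with pmf ≤ p_obs
p-value (two-sided) = 0.41053
At α=0.01: p ≥ α → fail to reject H₀

reject H₀: no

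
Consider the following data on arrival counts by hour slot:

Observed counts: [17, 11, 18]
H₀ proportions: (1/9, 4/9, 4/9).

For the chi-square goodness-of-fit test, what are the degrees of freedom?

df = k − 1 = 3 − 1 = 2

degrees of freedom = 2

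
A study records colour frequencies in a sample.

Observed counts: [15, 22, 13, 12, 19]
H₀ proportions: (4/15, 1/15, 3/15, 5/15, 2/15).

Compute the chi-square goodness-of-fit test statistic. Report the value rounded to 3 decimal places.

n = 81; E_i = n·p_i = [21.60, 5.40, 16.20, 27.00, 10.80]
χ² = (15−21.60)²/21.60 + (22−5.40)²/5.40 + (13−16.20)²/16.20 + (12−27.00)²/27.00 + (19−10.80)²/10.80 = 68.2377
df = 4

test statistic = 68.238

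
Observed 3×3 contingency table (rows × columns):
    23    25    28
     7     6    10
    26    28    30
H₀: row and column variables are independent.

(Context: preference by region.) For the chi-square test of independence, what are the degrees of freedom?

degrees of freedom = 4

df = (r−1)(c−1) = (3−1)·(3−1) = 4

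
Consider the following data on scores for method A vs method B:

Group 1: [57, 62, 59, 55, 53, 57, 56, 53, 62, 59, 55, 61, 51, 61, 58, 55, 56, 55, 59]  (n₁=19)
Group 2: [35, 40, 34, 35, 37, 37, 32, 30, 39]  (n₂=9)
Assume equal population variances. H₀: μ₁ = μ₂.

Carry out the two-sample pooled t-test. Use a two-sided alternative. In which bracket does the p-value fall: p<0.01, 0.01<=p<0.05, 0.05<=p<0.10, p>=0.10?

p-value bracket: p<0.01

x̄₁=57.053, s₁=3.171, n₁=19
x̄₂=35.444, s₂=3.206, n₂=9
s_p² = [18·3.171² + 8·3.206²]/26 = 10.1219
SE = √(s_p²·(1/19+1/9)) = 1.2874
t = (57.053−35.444)/1.2874 = 16.7844
df = 26
p-value (two-sided) = 0.00000
→ bracket: p<0.01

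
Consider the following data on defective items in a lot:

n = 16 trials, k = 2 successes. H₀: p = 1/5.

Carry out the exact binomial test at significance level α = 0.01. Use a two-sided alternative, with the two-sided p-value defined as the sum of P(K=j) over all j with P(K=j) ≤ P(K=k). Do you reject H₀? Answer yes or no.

reject H₀: no

Exact binomial: n=16, k=2, p₀=1/5=0.2000
P(X=j) = C(n,j)·p₀^j·(1−p₀)^(n−j); p = Σ P(X=j) over j with P(X=j) ≤ P(X=2)
p-value (two-sided) = 0.75371
At α=0.01: p ≥ α → fail to reject H₀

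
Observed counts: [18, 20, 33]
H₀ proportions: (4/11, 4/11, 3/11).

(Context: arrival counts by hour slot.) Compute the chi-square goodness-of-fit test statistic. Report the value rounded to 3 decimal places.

test statistic = 13.282

n = 71; E_i = n·p_i = [25.82, 25.82, 19.36]
χ² = (18−25.82)²/25.82 + (20−25.82)²/25.82 + (33−19.36)²/19.36 = 13.2817
df = 2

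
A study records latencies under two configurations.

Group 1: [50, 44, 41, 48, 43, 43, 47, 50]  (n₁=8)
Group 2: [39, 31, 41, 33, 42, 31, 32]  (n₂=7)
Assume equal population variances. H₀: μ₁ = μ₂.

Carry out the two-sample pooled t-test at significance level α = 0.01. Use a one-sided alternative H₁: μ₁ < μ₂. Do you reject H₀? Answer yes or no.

x̄₁=45.750, s₁=3.454, n₁=8
x̄₂=35.571, s₂=4.894, n₂=7
s_p² = [7·3.454² + 6·4.894²]/13 = 17.4780
SE = √(s_p²·(1/8+1/7)) = 2.1637
t = (45.750−35.571)/2.1637 = 4.7042
df = 13
p-value (one-sided, H₁ less) = 0.99979
At α=0.01: p ≥ α → fail to reject H₀

reject H₀: no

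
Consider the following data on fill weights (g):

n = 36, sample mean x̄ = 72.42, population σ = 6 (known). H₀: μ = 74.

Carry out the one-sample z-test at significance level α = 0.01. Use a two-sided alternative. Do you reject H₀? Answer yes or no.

SE = σ/√n = 6/√36 = 1.0000
z = (x̄−μ₀)/SE = (72.42−74)/1.0000 = -1.5800
p-value (two-sided) = 0.11411
At α=0.01: p ≥ α → fail to reject H₀

reject H₀: no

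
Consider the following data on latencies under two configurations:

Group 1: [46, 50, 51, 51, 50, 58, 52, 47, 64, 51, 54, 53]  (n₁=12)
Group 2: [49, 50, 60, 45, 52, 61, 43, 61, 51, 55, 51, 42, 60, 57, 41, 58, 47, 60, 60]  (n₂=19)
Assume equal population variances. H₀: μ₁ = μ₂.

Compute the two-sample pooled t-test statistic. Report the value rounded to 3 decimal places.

test statistic = -0.235

x̄₁=52.250, s₁=4.827, n₁=12
x̄₂=52.789, s₂=6.941, n₂=19
s_p² = [11·4.827² + 18·6.941²]/29 = 38.7382
SE = √(s_p²·(1/12+1/19)) = 2.2950
t = (52.250−52.789)/2.2950 = -0.2351
df = 29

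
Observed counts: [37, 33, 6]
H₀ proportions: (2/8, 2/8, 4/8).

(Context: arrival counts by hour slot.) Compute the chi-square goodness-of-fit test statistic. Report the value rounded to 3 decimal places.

test statistic = 54.316

n = 76; E_i = n·p_i = [19.00, 19.00, 38.00]
χ² = (37−19.00)²/19.00 + (33−19.00)²/19.00 + (6−38.00)²/38.00 = 54.3158
df = 2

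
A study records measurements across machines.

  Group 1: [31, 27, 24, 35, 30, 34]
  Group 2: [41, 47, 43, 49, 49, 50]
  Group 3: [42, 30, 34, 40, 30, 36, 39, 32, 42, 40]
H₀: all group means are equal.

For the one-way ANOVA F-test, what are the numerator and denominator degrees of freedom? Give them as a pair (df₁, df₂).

degrees of freedom = [2, 19]

k = 3 groups, N = 22 total
df = (k−1, N−k) = (3−1, 22−3) = (2, 19)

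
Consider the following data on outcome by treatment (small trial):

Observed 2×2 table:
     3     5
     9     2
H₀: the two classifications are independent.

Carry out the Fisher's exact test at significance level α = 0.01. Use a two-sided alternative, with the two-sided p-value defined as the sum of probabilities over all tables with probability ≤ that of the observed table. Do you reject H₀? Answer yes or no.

Margins: r₁=8, r₂=11, c₁=12, c₂=7, n=19
p_obs = C(8,3)·C(11,9)/C(19,12); sum pmf over tables with pmf ≤ p_obs
p-value (two-sided) = 0.07395
At α=0.01: p ≥ α → fail to reject H₀

reject H₀: no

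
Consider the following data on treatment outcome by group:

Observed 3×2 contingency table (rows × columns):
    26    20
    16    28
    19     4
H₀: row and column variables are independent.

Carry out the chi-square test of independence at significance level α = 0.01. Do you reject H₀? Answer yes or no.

reject H₀: yes

Row totals [46, 44, 23], col totals [61, 52], n=113
χ² = (26−24.83)²/24.83 + (20−21.17)²/21.17 + (16−23.75)²/23.75 + (28−20.25)²/20.25 + (19−12.42)²/12.42 + (4−10.58)²/10.58 = 13.2049
df = 2
p-value (upper-tail) = 0.00136
At α=0.01: p < α → reject H₀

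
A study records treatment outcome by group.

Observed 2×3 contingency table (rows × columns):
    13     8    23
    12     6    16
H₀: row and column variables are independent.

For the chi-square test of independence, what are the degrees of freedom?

degrees of freedom = 2

df = (r−1)(c−1) = (2−1)·(3−1) = 2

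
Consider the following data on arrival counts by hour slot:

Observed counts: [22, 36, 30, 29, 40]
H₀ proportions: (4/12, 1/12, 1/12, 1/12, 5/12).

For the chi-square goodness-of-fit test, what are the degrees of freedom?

degrees of freedom = 4

df = k − 1 = 5 − 1 = 4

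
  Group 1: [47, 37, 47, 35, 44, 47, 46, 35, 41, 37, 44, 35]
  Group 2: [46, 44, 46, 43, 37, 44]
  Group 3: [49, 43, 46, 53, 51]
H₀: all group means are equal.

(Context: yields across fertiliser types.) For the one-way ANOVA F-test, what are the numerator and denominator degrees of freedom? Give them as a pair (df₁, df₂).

k = 3 groups, N = 23 total
df = (k−1, N−k) = (3−1, 23−3) = (2, 20)

degrees of freedom = [2, 20]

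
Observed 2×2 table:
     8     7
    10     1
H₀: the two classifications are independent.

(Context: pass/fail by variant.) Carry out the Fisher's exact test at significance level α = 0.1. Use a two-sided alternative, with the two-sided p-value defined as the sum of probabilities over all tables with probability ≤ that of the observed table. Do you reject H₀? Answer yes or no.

Margins: r₁=15, r₂=11, c₁=18, c₂=8, n=26
p_obs = C(15,8)·C(11,10)/C(26,18); sum pmf over tables with pmf ≤ p_obs
p-value (two-sided) = 0.08375
At α=0.1: p < α → reject H₀

reject H₀: yes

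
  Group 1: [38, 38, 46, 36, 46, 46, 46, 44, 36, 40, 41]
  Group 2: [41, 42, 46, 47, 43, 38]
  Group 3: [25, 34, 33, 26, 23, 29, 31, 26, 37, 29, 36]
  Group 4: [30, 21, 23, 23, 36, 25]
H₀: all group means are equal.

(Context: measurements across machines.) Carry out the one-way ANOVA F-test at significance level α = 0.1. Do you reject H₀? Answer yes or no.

reject H₀: yes

Group means [41.55, 42.83, 29.91, 26.33], grand mean 35.324
SSB = Σnᵢ(x̄ᵢ−x̄)² = 1571.638; SSW = ΣΣ(x−x̄ᵢ)² = 607.803
MSB = 1571.638/3 = 523.8794; MSW = 607.803/30 = 20.2601
F = MSB/MSW = 25.8577
df = (3, 30)
p-value (upper-tail) = 0.00000
At α=0.1: p < α → reject H₀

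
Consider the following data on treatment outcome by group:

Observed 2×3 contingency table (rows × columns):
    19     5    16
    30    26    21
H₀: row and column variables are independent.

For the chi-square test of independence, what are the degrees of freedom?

degrees of freedom = 2

df = (r−1)(c−1) = (2−1)·(3−1) = 2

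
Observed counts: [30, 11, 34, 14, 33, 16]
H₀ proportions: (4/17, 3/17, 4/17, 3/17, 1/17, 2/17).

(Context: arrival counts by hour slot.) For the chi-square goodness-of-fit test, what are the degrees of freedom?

degrees of freedom = 5

df = k − 1 = 6 − 1 = 5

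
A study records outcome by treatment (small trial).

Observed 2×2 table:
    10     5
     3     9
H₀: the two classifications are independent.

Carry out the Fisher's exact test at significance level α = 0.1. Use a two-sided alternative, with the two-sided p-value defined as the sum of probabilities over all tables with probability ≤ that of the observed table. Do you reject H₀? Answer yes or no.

Margins: r₁=15, r₂=12, c₁=13, c₂=14, n=27
p_obs = C(15,10)·C(12,3)/C(27,13); sum pmf over tables with pmf ≤ p_obs
p-value (two-sided) = 0.05424
At α=0.1: p < α → reject H₀

reject H₀: yes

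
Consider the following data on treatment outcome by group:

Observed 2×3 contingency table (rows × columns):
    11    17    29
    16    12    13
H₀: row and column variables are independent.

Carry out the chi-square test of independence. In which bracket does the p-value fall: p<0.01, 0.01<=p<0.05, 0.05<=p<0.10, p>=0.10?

Row totals [57, 41], col totals [27, 29, 42], n=98
χ² = (11−15.70)²/15.70 + (17−16.87)²/16.87 + (29−24.43)²/24.43 + (16−11.30)²/11.30 + (12−12.13)²/12.13 + (13−17.57)²/17.57 = 5.4153
df = 2
p-value (upper-tail) = 0.06669
→ bracket: 0.05<=p<0.10

p-value bracket: 0.05<=p<0.10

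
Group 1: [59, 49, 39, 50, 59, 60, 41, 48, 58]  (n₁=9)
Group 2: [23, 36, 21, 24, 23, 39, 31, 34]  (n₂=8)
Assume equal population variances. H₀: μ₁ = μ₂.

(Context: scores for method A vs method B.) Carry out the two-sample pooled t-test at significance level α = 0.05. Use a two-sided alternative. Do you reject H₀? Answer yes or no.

reject H₀: yes

x̄₁=51.444, s₁=8.017, n₁=9
x̄₂=28.875, s₂=6.958, n₂=8
s_p² = [8·8.017² + 7·6.958²]/15 = 56.8731
SE = √(s_p²·(1/9+1/8)) = 3.6645
t = (51.444−28.875)/3.6645 = 6.1590
df = 15
p-value (two-sided) = 0.00002
At α=0.05: p < α → reject H₀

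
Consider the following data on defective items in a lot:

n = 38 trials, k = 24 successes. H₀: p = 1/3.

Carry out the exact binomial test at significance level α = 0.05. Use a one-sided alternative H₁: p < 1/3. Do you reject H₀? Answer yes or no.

reject H₀: no

Exact binomial: n=38, k=24, p₀=1/3=0.3333
P(X≤24) from Σ C(n,i)·p₀^i·(1−p₀)^(n−i)
p-value (one-sided, H₁ less) = 0.99996
At α=0.05: p ≥ α → fail to reject H₀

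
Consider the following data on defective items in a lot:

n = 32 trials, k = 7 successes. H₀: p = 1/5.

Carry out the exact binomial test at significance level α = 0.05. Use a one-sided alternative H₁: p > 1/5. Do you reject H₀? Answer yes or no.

Exact binomial: n=32, k=7, p₀=1/5=0.2000
P(X≥7) from Σ C(n,i)·p₀^i·(1−p₀)^(n−i)
p-value (one-sided, H₁ greater) = 0.46453
At α=0.05: p ≥ α → fail to reject H₀

reject H₀: no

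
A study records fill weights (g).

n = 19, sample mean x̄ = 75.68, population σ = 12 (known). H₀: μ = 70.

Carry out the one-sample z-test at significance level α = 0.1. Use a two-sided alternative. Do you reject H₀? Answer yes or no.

SE = σ/√n = 12/√19 = 2.7530
z = (x̄−μ₀)/SE = (75.68−70)/2.7530 = 2.0632
p-value (two-sided) = 0.03909
At α=0.1: p < α → reject H₀

reject H₀: yes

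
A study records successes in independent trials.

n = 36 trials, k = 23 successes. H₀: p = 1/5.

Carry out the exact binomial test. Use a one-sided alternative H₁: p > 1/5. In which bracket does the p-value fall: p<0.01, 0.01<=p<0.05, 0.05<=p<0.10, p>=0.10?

Exact binomial: n=36, k=23, p₀=1/5=0.2000
P(X≥23) from Σ C(n,i)·p₀^i·(1−p₀)^(n−i)
p-value (one-sided, H₁ greater) = 0.00000
→ bracket: p<0.01

p-value bracket: p<0.01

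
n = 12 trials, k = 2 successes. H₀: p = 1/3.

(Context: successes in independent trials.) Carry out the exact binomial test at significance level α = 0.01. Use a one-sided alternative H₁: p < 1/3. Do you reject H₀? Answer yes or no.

Exact binomial: n=12, k=2, p₀=1/3=0.3333
P(X≤2) from Σ C(n,i)·p₀^i·(1−p₀)^(n−i)
p-value (one-sided, H₁ less) = 0.18112
At α=0.01: p ≥ α → fail to reject H₀

reject H₀: no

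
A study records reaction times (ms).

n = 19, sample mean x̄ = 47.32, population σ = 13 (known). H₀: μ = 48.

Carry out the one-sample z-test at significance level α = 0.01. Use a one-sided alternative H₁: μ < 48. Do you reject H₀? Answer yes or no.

SE = σ/√n = 13/√19 = 2.9824
z = (x̄−μ₀)/SE = (47.32−48)/2.9824 = -0.2280
p-value (one-sided, H₁ less) = 0.40982
At α=0.01: p ≥ α → fail to reject H₀

reject H₀: no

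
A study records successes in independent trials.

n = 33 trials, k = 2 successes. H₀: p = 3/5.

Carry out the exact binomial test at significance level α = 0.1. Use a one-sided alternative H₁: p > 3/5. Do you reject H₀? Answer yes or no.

reject H₀: no

Exact binomial: n=33, k=2, p₀=3/5=0.6000
P(X≥2) from Σ C(n,i)·p₀^i·(1−p₀)^(n−i)
p-value (one-sided, H₁ greater) = 1.00000
At α=0.1: p ≥ α → fail to reject H₀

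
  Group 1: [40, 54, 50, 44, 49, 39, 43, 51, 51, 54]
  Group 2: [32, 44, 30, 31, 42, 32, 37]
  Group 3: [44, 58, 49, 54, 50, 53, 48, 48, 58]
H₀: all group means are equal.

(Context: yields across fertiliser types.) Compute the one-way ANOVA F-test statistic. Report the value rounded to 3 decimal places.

test statistic = 18.622

Group means [47.50, 35.43, 51.33], grand mean 45.577
SSB = Σnᵢ(x̄ᵢ−x̄)² = 1056.132; SSW = ΣΣ(x−x̄ᵢ)² = 652.214
MSB = 1056.132/2 = 528.0659; MSW = 652.214/23 = 28.3571
F = MSB/MSW = 18.6220
df = (2, 23)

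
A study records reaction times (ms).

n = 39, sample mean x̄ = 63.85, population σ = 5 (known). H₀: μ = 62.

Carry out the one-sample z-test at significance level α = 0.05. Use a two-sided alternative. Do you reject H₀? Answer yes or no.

SE = σ/√n = 5/√39 = 0.8006
z = (x̄−μ₀)/SE = (63.85−62)/0.8006 = 2.3106
p-value (two-sided) = 0.02085
At α=0.05: p < α → reject H₀

reject H₀: yes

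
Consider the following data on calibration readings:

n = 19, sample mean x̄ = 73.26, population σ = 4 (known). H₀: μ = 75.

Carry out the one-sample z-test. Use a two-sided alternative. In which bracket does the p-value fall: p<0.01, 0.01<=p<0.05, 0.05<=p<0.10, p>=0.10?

p-value bracket: 0.05<=p<0.10

SE = σ/√n = 4/√19 = 0.9177
z = (x̄−μ₀)/SE = (73.26−75)/0.9177 = -1.8961
p-value (two-sided) = 0.05794
→ bracket: 0.05<=p<0.10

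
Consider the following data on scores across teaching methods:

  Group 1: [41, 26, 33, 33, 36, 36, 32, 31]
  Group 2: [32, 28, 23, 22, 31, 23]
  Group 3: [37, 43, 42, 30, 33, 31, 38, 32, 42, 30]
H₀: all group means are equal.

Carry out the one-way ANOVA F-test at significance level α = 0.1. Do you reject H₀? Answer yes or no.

Group means [33.50, 26.50, 35.80], grand mean 32.708
SSB = Σnᵢ(x̄ᵢ−x̄)² = 331.858; SSW = ΣΣ(x−x̄ᵢ)² = 479.100
MSB = 331.858/2 = 165.9292; MSW = 479.100/21 = 22.8143
F = MSB/MSW = 7.2730
df = (2, 21)
p-value (upper-tail) = 0.00398
At α=0.1: p < α → reject H₀

reject H₀: yes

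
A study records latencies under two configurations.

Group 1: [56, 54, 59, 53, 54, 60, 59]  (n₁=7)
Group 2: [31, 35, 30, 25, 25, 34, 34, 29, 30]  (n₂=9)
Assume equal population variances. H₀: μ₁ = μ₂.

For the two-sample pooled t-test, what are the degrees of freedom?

degrees of freedom = 14

df = n₁ + n₂ − 2 = 7 + 9 − 2 = 14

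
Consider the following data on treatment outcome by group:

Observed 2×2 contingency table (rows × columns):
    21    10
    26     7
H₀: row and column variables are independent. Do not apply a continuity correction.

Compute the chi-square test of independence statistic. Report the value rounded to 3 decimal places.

test statistic = 1.000

Row totals [31, 33], col totals [47, 17], n=64
χ² = (21−22.77)²/22.77 + (10−8.23)²/8.23 + (26−24.23)²/24.23 + (7−8.77)²/8.77 = 0.9998
df = 1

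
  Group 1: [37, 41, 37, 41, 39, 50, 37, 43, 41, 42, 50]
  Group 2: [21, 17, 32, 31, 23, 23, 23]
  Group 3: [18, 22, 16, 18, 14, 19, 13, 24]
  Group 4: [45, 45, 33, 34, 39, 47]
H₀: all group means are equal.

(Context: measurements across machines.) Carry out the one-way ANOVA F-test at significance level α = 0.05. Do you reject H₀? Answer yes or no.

Group means [41.64, 24.29, 18.00, 40.50], grand mean 31.719
SSB = Σnᵢ(x̄ᵢ−x̄)² = 3436.995; SSW = ΣΣ(x−x̄ᵢ)² = 669.474
MSB = 3436.995/3 = 1145.6649; MSW = 669.474/28 = 23.9098
F = MSB/MSW = 47.9161
df = (3, 28)
p-value (upper-tail) = 0.00000
At α=0.05: p < α → reject H₀

reject H₀: yes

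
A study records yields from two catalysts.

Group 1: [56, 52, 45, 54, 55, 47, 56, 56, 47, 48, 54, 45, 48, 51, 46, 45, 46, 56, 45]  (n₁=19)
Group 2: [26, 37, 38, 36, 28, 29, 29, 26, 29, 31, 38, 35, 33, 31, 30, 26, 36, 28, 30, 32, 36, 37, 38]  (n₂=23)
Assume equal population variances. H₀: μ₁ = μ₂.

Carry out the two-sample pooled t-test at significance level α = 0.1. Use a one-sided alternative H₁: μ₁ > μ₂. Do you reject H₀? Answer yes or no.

reject H₀: yes

x̄₁=50.105, s₁=4.496, n₁=19
x̄₂=32.130, s₂=4.224, n₂=23
s_p² = [18·4.496² + 22·4.224²]/40 = 18.9100
SE = √(s_p²·(1/19+1/23)) = 1.3481
t = (50.105−32.130)/1.3481 = 13.3332
df = 40
p-value (one-sided, H₁ greater) = 0.00000
At α=0.1: p < α → reject H₀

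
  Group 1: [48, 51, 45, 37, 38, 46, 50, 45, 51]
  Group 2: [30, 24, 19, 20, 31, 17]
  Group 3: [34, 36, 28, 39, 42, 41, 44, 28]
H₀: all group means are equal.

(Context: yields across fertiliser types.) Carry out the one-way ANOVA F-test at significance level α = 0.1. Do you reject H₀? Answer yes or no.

reject H₀: yes

Group means [45.67, 23.50, 36.50], grand mean 36.696
SSB = Σnᵢ(x̄ᵢ−x̄)² = 1769.370; SSW = ΣΣ(x−x̄ᵢ)² = 653.500
MSB = 1769.370/2 = 884.6848; MSW = 653.500/20 = 32.6750
F = MSB/MSW = 27.0753
df = (2, 20)
p-value (upper-tail) = 0.00000
At α=0.1: p < α → reject H₀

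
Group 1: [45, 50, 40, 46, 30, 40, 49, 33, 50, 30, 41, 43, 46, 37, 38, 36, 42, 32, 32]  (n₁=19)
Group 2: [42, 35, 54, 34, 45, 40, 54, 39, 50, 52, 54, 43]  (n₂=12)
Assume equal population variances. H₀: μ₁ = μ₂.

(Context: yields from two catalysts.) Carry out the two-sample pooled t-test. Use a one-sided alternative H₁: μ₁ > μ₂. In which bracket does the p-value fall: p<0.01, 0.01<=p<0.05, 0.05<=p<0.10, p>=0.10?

x̄₁=40.000, s₁=6.658, n₁=19
x̄₂=45.167, s₂=7.457, n₂=12
s_p² = [18·6.658² + 11·7.457²]/29 = 48.6092
SE = √(s_p²·(1/19+1/12)) = 2.5708
t = (40.000−45.167)/2.5708 = -2.0097
df = 29
p-value (one-sided, H₁ greater) = 0.97308
→ bracket: p>=0.10

p-value bracket: p>=0.10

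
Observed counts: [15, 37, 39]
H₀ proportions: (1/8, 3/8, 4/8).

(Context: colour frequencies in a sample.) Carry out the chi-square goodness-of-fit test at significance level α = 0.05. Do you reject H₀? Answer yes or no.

reject H₀: no

n = 91; E_i = n·p_i = [11.38, 34.12, 45.50]
χ² = (15−11.38)²/11.38 + (37−34.12)²/34.12 + (39−45.50)²/45.50 = 2.3260
df = 2
p-value (upper-tail) = 0.31255
At α=0.05: p ≥ α → fail to reject H₀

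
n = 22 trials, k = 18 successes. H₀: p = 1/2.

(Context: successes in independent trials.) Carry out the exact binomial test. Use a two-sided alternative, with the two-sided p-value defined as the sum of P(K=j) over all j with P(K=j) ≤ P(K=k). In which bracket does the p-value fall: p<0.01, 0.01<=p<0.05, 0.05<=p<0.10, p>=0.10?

p-value bracket: p<0.01

Exact binomial: n=22, k=18, p₀=1/2=0.5000
P(X=j) = C(n,j)·p₀^j·(1−p₀)^(n−j); p = Σ P(X=j) over j with P(X=j) ≤ P(X=18)
p-value (two-sided) = 0.00434
→ bracket: p<0.01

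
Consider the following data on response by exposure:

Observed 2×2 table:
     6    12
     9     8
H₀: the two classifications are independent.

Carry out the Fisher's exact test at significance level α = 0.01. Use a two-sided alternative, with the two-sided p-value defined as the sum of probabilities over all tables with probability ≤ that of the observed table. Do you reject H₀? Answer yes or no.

Margins: r₁=18, r₂=17, c₁=15, c₂=20, n=35
p_obs = C(18,6)·C(17,9)/C(35,15); sum pmf over tables with pmf ≤ p_obs
p-value (two-sided) = 0.31453
At α=0.01: p ≥ α → fail to reject H₀

reject H₀: no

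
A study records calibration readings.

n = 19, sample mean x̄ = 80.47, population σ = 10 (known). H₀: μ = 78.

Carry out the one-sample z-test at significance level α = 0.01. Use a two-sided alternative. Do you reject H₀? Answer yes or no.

reject H₀: no

SE = σ/√n = 10/√19 = 2.2942
z = (x̄−μ₀)/SE = (80.47−78)/2.2942 = 1.0766
p-value (two-sided) = 0.28164
At α=0.01: p ≥ α → fail to reject H₀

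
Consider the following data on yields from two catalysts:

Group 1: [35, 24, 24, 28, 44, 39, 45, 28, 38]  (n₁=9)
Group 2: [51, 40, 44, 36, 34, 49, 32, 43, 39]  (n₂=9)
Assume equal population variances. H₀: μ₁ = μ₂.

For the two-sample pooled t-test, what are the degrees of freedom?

df = n₁ + n₂ − 2 = 9 + 9 − 2 = 16

degrees of freedom = 16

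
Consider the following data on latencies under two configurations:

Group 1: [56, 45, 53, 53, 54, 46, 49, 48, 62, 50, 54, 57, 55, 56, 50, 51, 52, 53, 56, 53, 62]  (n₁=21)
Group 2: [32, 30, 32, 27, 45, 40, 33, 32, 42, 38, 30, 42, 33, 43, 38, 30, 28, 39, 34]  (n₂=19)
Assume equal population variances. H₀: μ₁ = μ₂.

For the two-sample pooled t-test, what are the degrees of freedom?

df = n₁ + n₂ − 2 = 21 + 19 − 2 = 38

degrees of freedom = 38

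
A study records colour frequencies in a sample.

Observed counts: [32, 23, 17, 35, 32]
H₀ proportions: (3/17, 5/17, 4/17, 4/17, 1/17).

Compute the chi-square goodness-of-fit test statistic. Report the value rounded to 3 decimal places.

n = 139; E_i = n·p_i = [24.53, 40.88, 32.71, 32.71, 8.18]
χ² = (32−24.53)²/24.53 + (23−40.88)²/40.88 + (17−32.71)²/32.71 + (35−32.71)²/32.71 + (32−8.18)²/8.18 = 87.2141
df = 4

test statistic = 87.214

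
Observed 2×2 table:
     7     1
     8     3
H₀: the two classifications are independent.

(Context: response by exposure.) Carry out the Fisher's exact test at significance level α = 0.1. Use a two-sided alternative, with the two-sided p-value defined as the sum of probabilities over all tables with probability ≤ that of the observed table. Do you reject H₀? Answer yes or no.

Margins: r₁=8, r₂=11, c₁=15, c₂=4, n=19
p_obs = C(8,7)·C(11,8)/C(19,15); sum pmf over tables with pmf ≤ p_obs
p-value (two-sided) = 0.60268
At α=0.1: p ≥ α → fail to reject H₀

reject H₀: no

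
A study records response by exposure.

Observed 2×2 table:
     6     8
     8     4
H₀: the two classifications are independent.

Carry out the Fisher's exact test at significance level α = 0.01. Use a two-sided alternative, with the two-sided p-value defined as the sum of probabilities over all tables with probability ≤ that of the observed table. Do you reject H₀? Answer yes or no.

reject H₀: no

Margins: r₁=14, r₂=12, c₁=14, c₂=12, n=26
p_obs = C(14,6)·C(12,8)/C(26,14); sum pmf over tables with pmf ≤ p_obs
p-value (two-sided) = 0.26706
At α=0.01: p ≥ α → fail to reject H₀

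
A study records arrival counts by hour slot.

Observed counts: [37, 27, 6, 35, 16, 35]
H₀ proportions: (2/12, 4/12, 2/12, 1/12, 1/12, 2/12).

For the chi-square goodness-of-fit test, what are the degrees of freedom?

degrees of freedom = 5

df = k − 1 = 6 − 1 = 5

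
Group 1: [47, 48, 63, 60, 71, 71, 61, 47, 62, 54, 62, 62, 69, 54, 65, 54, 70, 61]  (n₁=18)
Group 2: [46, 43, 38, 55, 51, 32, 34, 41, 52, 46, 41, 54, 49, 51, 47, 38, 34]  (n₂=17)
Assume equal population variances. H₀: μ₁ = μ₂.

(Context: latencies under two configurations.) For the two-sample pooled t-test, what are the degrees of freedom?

degrees of freedom = 33

df = n₁ + n₂ − 2 = 18 + 17 − 2 = 33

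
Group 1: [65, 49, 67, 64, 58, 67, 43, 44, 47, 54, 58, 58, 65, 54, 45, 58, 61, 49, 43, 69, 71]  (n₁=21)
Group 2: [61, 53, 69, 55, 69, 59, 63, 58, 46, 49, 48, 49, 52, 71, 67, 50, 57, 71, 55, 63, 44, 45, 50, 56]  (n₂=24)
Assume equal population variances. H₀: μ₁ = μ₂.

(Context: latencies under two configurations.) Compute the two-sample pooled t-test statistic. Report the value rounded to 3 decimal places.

x̄₁=56.619, s₁=9.179, n₁=21
x̄₂=56.667, s₂=8.499, n₂=24
s_p² = [20·9.179² + 23·8.499²]/43 = 77.8206
SE = √(s_p²·(1/21+1/24)) = 2.6360
t = (56.619−56.667)/2.6360 = -0.0181
df = 43

test statistic = -0.018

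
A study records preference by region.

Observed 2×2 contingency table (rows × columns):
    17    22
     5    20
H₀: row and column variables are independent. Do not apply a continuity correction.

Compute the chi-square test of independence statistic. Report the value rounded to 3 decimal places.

Row totals [39, 25], col totals [22, 42], n=64
χ² = (17−13.41)²/13.41 + (22−25.59)²/25.59 + (5−8.59)²/8.59 + (20−16.41)²/16.41 = 3.7580
df = 1

test statistic = 3.758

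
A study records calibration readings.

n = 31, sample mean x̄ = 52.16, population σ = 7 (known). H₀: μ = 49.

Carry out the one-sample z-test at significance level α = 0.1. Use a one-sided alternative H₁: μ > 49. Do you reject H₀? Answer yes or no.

reject H₀: yes

SE = σ/√n = 7/√31 = 1.2572
z = (x̄−μ₀)/SE = (52.16−49)/1.2572 = 2.5134
p-value (one-sided, H₁ greater) = 0.00598
At α=0.1: p < α → reject H₀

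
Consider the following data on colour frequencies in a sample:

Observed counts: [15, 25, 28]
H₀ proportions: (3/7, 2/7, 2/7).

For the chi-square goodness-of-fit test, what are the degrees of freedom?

df = k − 1 = 3 − 1 = 2

degrees of freedom = 2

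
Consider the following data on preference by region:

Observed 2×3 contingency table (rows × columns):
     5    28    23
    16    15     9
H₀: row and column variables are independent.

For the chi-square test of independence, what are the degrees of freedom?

degrees of freedom = 2

df = (r−1)(c−1) = (2−1)·(3−1) = 2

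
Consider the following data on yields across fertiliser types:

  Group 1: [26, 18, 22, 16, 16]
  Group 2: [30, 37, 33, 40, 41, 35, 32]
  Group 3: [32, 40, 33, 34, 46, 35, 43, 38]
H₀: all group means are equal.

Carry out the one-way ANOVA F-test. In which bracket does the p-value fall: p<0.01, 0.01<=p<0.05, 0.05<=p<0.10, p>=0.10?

p-value bracket: p<0.01

Group means [19.60, 35.43, 37.62], grand mean 32.350
SSB = Σnᵢ(x̄ᵢ−x̄)² = 1101.761; SSW = ΣΣ(x−x̄ᵢ)² = 354.789
MSB = 1101.761/2 = 550.8804; MSW = 354.789/17 = 20.8700
F = MSB/MSW = 26.3959
df = (2, 17)
p-value (upper-tail) = 0.00001
→ bracket: p<0.01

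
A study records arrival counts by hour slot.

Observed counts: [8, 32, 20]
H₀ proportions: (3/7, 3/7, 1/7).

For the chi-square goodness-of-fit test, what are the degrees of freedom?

df = k − 1 = 3 − 1 = 2

degrees of freedom = 2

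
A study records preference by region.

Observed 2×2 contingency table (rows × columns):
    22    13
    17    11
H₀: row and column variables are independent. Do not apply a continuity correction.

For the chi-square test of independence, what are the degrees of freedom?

degrees of freedom = 1

df = (r−1)(c−1) = (2−1)·(2−1) = 1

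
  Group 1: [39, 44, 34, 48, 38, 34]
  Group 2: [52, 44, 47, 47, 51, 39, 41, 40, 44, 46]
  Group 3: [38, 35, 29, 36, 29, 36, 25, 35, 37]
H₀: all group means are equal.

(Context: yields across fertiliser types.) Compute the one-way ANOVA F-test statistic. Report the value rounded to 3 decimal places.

Group means [39.50, 45.10, 33.33], grand mean 39.520
SSB = Σnᵢ(x̄ᵢ−x̄)² = 655.840; SSW = ΣΣ(x−x̄ᵢ)² = 490.400
MSB = 655.840/2 = 327.9200; MSW = 490.400/22 = 22.2909
F = MSB/MSW = 14.7109
df = (2, 22)

test statistic = 14.711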